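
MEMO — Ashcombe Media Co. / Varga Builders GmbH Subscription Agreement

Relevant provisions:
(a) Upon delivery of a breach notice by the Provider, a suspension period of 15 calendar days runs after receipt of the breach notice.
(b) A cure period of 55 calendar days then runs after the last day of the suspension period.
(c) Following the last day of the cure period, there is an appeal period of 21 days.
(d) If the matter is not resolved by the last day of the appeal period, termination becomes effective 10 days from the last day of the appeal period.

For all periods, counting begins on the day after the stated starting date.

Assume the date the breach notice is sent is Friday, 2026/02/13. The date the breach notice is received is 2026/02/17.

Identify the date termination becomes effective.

The last day of the suspension period: 15 calendar days after 2026/02/17 is 2026/03/04.
Adding 55 calendar days to 2026/03/04 gives 2026/04/28, which is the last day of the cure period.
The last day of the appeal period: 2026/04/28 + 21 days = 2026/05/19.
The date termination becomes effective: 2026/05/19 + 10 days = 2026/05/29.

2026/05/29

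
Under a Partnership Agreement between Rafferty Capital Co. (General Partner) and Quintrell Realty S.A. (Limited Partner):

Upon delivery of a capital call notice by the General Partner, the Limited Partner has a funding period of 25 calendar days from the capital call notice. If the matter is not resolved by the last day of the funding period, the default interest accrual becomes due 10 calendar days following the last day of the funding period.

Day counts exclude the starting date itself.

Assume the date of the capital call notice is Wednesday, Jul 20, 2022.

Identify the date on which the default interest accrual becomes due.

Aug 24, 2022

The last day of the funding period: 25 calendar days after Jul 20, 2022 is Aug 14, 2022.
Adding 10 calendar days to Aug 14, 2022 gives Aug 24, 2022, which is the date on which the default interest accrual becomes due.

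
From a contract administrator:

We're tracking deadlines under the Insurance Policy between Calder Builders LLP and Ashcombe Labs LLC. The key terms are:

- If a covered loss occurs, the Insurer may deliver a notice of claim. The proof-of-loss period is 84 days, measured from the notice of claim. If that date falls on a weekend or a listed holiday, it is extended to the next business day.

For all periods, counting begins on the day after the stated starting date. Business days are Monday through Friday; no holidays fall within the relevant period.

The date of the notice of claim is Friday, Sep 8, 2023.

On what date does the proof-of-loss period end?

Dec 1, 2023

The last day of the proof-of-loss period: 84 calendar days after Sep 8, 2023 is Dec 1, 2023. Dec 1, 2023 is a Friday, so no roll-forward applies.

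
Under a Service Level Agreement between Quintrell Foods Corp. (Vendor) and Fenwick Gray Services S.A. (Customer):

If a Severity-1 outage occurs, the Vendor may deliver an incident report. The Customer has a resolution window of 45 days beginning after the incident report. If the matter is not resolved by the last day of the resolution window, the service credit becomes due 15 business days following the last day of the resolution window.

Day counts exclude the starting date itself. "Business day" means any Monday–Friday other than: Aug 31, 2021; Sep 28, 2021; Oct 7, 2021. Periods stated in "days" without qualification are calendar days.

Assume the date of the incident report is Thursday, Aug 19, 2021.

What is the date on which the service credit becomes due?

Oct 25, 2021

Adding 45 calendar days to Aug 19, 2021 gives Oct 3, 2021, which is the last day of the resolution window.
The date on which the service credit becomes due: counting 15 business days from Sunday, Oct 3, 2021 (Oct 4, Oct 5, Oct 6, Oct 8, …, Oct 21, Oct 22, Oct 25, skipping weekends and the listed holiday on Oct 7) reaches Monday, Oct 25, 2021.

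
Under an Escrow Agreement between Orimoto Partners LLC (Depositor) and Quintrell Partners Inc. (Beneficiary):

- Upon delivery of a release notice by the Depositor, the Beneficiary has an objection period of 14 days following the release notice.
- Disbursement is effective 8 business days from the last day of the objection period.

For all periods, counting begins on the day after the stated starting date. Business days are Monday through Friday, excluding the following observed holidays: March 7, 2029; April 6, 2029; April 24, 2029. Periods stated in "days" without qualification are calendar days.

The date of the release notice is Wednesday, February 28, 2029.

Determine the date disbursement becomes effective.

Adding 14 calendar days to February 28, 2029 gives March 14, 2029, which is the last day of the objection period.
The date disbursement becomes effective: 8 business days after Wednesday, March 14, 2029, skipping weekends — Mar 15, Mar 16, Mar 19, Mar 20, Mar 21, Mar 22, Mar 23, Mar 26 — lands on Monday, March 26, 2029.

March 26, 2029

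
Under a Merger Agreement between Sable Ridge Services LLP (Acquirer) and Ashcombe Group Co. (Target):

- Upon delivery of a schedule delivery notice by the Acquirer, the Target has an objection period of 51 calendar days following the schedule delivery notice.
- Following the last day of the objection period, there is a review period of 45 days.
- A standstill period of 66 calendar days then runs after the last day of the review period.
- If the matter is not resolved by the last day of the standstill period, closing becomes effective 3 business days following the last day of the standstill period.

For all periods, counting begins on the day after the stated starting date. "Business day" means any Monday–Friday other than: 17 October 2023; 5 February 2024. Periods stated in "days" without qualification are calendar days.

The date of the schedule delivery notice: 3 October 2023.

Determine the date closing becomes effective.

18 March 2024

Adding 51 calendar days to 3 October 2023 gives 23 November 2023, which is the last day of the objection period.
The last day of the review period: 23 November 2023 + 45 days = 7 January 2024.
The last day of the standstill period: 7 January 2024 + 66 days = 13 March 2024.
The date closing becomes effective: counting 3 business days from Wednesday, 13 March 2024 (Mar 14, Mar 15, Mar 18, skipping weekends) reaches Monday, 18 March 2024.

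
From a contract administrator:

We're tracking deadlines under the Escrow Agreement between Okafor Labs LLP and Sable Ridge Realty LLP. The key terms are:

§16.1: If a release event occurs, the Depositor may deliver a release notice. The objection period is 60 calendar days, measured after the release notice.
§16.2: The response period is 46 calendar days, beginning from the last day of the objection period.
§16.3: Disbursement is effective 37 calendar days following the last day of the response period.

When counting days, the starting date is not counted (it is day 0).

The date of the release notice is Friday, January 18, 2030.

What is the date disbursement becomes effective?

The last day of the objection period: 60 calendar days after January 18, 2030 is March 19, 2030.
The last day of the response period: 46 calendar days after March 19, 2030 is May 4, 2030.
The date disbursement becomes effective: 37 calendar days after May 4, 2030 is June 10, 2030.

June 10, 2030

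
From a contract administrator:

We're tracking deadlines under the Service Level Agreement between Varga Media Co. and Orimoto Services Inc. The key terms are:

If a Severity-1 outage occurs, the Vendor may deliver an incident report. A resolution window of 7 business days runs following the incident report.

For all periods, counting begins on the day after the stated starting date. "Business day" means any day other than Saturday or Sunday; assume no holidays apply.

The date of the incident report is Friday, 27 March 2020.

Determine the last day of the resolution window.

From Friday, 27 March 2020, 7 business days (Mar 30, Mar 31, Apr 1, Apr 2, Apr 3, Apr 6, Apr 7, skipping weekends) brings us to Tuesday, 7 April 2020, which is the last day of the resolution window.

7 April 2020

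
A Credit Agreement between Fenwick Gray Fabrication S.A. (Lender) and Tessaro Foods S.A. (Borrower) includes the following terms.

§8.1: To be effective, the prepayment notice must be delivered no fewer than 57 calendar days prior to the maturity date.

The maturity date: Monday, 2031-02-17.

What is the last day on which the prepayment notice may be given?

Counting back 57 calendar days from 2031-02-17 gives 2030-12-22.

2030-12-22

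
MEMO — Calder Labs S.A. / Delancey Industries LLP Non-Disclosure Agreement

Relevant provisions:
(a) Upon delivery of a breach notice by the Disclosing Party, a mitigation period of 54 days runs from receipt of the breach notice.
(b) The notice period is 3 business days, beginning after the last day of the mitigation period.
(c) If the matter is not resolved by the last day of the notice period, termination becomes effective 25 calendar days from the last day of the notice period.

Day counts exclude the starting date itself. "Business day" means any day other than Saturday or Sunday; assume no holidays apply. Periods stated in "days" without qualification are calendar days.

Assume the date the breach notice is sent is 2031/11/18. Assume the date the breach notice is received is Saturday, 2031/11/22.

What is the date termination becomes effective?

2032/02/14

The last day of the mitigation period: 2031/11/22 + 54 days = 2032/01/15.
From Thursday, 2032/01/15, 3 business days (Jan 16, Jan 19, Jan 20, skipping weekends) brings us to Tuesday, 2032/01/20, which is the last day of the notice period.
The date termination becomes effective: 25 calendar days after 2032/01/20 is 2032/02/14.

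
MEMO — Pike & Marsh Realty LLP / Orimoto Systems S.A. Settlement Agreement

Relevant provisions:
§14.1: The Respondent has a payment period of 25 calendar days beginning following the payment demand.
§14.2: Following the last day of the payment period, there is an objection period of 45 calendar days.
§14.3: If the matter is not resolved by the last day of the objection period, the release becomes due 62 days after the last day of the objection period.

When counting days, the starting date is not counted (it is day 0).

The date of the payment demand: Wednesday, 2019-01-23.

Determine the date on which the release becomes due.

The last day of the payment period: 25 calendar days after 2019-01-23 is 2019-02-17.
Adding 45 calendar days to 2019-02-17 gives 2019-04-03, which is the last day of the objection period.
The date on which the release becomes due: 2019-04-03 + 62 days = 2019-06-04.

2019-06-04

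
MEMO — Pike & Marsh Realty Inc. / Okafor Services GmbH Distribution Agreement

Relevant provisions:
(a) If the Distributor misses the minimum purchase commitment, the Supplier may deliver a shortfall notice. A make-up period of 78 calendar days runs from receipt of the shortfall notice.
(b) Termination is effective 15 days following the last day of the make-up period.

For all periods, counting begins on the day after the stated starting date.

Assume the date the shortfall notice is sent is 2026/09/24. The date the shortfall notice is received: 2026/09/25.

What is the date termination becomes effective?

Adding 78 calendar days to 2026/09/25 gives 2026/12/12, which is the last day of the make-up period.
The date termination becomes effective: 15 calendar days after 2026/12/12 is 2026/12/27.

2026/12/27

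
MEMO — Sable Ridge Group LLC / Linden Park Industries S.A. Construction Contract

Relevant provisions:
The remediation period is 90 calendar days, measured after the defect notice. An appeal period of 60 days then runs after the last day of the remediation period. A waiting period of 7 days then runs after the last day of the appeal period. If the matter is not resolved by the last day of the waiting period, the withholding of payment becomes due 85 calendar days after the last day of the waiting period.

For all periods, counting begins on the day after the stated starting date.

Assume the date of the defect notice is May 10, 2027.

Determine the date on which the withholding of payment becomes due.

The last day of the remediation period: May 10, 2027 + 90 days = Aug 8, 2027.
Adding 60 calendar days to Aug 8, 2027 gives Oct 7, 2027, which is the last day of the appeal period.
Adding 7 calendar days to Oct 7, 2027 gives Oct 14, 2027, which is the last day of the waiting period.
The date on which the withholding of payment becomes due: Oct 14, 2027 + 85 days = Jan 7, 2028.

Jan 7, 2028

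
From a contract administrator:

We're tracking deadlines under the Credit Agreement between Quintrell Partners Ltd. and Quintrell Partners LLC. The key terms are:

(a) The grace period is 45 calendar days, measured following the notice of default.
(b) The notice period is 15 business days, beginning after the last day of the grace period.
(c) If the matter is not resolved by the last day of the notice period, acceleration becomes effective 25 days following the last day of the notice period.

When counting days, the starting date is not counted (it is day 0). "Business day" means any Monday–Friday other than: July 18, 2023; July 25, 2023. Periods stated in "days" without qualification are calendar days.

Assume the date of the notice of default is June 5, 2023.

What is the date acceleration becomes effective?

Adding 45 calendar days to June 5, 2023 gives July 20, 2023, which is the last day of the grace period.
The last day of the notice period: 15 business days after Thursday, July 20, 2023, skipping weekends and the listed holiday on Jul 25 — Jul 21, Jul 24, Jul 26, Jul 27, …, Aug 9, Aug 10, Aug 11 — lands on Friday, August 11, 2023.
The date acceleration becomes effective: 25 calendar days after August 11, 2023 is September 5, 2023.

September 5, 2023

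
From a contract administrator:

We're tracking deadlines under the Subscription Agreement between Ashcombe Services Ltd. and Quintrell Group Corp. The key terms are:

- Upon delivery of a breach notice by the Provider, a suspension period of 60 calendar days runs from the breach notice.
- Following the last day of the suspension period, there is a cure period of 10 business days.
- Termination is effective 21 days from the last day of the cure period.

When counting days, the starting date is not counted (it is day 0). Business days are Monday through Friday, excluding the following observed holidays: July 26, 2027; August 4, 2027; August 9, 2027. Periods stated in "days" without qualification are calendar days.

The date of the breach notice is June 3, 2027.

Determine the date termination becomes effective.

The last day of the suspension period: June 3, 2027 + 60 days = August 2, 2027.
From Monday, August 2, 2027, 10 business days (Aug 3, Aug 5, Aug 6, Aug 10, Aug 11, Aug 12, Aug 13, Aug 16, Aug 17, Aug 18, skipping weekends and the listed holidays on Aug 4, Aug 9) brings us to Wednesday, August 18, 2027, which is the last day of the cure period.
The date termination becomes effective: August 18, 2027 + 21 days = September 8, 2027.

September 8, 2027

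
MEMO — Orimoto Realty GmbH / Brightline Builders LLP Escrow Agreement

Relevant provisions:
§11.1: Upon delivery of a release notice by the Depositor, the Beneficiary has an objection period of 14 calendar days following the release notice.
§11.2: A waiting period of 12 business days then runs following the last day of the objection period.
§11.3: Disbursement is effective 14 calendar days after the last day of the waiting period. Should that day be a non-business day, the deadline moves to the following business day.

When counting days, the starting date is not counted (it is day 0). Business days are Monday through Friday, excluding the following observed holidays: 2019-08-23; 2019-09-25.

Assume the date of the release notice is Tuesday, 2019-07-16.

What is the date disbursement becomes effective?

Adding 14 calendar days to 2019-07-16 gives 2019-07-30, which is the last day of the objection period.
The last day of the waiting period: counting 12 business days from Tuesday, 2019-07-30 (Jul 31, Aug 1, Aug 2, Aug 5, …, Aug 13, Aug 14, Aug 15, skipping weekends) reaches Thursday, 2019-08-15.
The date disbursement becomes effective: 14 calendar days after 2019-08-15 is 2019-08-29. 2019-08-29 is a Thursday and is not a listed holiday, so no roll-forward applies.

2019-08-29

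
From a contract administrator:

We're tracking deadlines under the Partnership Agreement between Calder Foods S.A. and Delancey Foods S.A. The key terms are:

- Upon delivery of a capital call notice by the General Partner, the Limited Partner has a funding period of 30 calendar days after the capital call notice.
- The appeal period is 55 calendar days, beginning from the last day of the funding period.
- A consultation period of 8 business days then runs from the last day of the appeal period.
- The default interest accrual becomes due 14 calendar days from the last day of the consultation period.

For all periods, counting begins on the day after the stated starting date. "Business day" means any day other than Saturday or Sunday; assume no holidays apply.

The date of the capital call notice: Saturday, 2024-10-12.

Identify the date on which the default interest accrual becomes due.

Adding 30 calendar days to 2024-10-12 gives 2024-11-11, which is the last day of the funding period.
The last day of the appeal period: 2024-11-11 + 55 days = 2025-01-05.
From Sunday, 2025-01-05, 8 business days (Jan 6, Jan 7, Jan 8, Jan 9, Jan 10, Jan 13, Jan 14, Jan 15, skipping weekends) brings us to Wednesday, 2025-01-15, which is the last day of the consultation period.
Adding 14 calendar days to 2025-01-15 gives 2025-01-29, which is the date on which the default interest accrual becomes due.

2025-01-29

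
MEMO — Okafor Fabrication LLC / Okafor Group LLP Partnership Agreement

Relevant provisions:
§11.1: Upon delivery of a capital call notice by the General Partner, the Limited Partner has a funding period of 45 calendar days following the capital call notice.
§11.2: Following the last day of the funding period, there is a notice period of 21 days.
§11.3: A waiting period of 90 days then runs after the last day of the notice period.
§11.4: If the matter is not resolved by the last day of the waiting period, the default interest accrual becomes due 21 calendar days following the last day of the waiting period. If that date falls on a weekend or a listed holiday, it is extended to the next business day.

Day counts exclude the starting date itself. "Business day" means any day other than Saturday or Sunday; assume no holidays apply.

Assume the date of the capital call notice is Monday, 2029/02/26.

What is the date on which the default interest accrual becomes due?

2029/08/22

The last day of the funding period: 45 calendar days after 2029/02/26 is 2029/04/12.
The last day of the notice period: 21 calendar days after 2029/04/12 is 2029/05/03.
The last day of the waiting period: 2029/05/03 + 90 days = 2029/08/01.
Adding 21 calendar days to 2029/08/01 gives 2029/08/22, which is the date on which the default interest accrual becomes due. 2029/08/22 is a Wednesday, so no roll-forward applies.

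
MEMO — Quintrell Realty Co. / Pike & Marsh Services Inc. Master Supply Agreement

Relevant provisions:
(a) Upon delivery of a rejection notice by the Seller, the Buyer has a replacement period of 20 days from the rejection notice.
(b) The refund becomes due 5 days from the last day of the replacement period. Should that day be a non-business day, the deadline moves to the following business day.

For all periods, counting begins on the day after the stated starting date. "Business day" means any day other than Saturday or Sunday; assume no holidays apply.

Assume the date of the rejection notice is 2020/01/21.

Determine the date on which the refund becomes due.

Adding 20 calendar days to 2020/01/21 gives 2020/02/10, which is the last day of the replacement period.
The date on which the refund becomes due: 2020/02/10 + 5 days = 2020/02/15. That falls on a Saturday, so it rolls to the next business day, Monday, 2020/02/17.

2020/02/17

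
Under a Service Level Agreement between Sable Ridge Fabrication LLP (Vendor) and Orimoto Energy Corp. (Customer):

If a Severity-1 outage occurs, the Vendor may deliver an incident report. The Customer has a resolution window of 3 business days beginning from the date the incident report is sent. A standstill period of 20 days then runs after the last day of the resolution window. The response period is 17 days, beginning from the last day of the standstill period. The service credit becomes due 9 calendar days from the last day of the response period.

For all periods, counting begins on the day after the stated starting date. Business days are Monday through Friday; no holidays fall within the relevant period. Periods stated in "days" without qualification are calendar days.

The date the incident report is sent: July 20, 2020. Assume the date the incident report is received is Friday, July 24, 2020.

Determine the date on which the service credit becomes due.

The last day of the resolution window: 3 business days after Monday, July 20, 2020, skipping weekends — Jul 21, Jul 22, Jul 23 — lands on Thursday, July 23, 2020.
Adding 20 calendar days to July 23, 2020 gives August 12, 2020, which is the last day of the standstill period.
Adding 17 calendar days to August 12, 2020 gives August 29, 2020, which is the last day of the response period.
The date on which the service credit becomes due: August 29, 2020 + 9 days = September 7, 2020.

September 7, 2020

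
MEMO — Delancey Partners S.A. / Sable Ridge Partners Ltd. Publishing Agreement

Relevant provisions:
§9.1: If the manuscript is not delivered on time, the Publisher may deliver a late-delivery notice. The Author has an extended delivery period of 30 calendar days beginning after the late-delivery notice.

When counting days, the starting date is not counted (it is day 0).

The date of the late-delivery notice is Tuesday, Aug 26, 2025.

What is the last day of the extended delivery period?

Sep 25, 2025

The last day of the extended delivery period: Aug 26, 2025 + 30 days = Sep 25, 2025.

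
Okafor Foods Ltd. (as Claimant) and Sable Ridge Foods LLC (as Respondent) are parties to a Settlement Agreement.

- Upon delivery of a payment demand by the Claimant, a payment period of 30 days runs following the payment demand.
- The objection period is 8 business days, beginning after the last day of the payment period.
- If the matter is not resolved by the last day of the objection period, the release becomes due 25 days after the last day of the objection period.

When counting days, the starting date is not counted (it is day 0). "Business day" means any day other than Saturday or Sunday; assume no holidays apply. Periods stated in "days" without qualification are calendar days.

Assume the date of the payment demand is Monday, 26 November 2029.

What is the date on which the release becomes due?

1 February 2030

The last day of the payment period: 30 calendar days after 26 November 2029 is 26 December 2029.
The last day of the objection period: counting 8 business days from Wednesday, 26 December 2029 (Dec 27, Dec 28, Dec 31, Jan 1, Jan 2, Jan 3, Jan 4, Jan 7, skipping weekends) reaches Monday, 7 January 2030.
The date on which the release becomes due: 25 calendar days after 7 January 2030 is 1 February 2030.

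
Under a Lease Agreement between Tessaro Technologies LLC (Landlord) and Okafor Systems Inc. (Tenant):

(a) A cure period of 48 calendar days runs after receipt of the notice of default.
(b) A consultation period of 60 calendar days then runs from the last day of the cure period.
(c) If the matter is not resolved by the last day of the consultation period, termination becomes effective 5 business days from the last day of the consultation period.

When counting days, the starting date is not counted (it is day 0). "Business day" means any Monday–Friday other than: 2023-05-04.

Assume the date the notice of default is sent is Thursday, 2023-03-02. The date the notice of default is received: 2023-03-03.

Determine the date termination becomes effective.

The last day of the cure period: 48 calendar days after 2023-03-03 is 2023-04-20.
The last day of the consultation period: 60 calendar days after 2023-04-20 is 2023-06-19.
From Monday, 2023-06-19, 5 business days (Jun 20, Jun 21, Jun 22, Jun 23, Jun 26, skipping weekends) brings us to Monday, 2023-06-26, which is the date termination becomes effective.

2023-06-26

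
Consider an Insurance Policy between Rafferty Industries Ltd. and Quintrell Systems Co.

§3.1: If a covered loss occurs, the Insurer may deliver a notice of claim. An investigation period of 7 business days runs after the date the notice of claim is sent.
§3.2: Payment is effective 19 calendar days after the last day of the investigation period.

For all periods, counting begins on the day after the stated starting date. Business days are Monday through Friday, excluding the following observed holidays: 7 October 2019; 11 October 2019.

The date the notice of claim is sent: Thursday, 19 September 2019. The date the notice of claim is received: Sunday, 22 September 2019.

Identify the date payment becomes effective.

The last day of the investigation period: counting 7 business days from Thursday, 19 September 2019 (Sep 20, Sep 23, Sep 24, Sep 25, Sep 26, Sep 27, Sep 30, skipping weekends) reaches Monday, 30 September 2019.
Adding 19 calendar days to 30 September 2019 gives 19 October 2019, which is the date payment becomes effective.

19 October 2019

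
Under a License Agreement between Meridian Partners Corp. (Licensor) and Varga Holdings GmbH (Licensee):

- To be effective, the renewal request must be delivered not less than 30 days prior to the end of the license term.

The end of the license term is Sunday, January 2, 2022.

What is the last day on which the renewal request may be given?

December 3, 2021

Counting back 30 calendar days from January 2, 2022 gives December 3, 2021.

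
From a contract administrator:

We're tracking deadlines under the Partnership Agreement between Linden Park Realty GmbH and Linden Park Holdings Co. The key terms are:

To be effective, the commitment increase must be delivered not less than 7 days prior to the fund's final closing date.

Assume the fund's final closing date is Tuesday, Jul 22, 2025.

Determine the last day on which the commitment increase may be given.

Jul 15, 2025

Jul 22, 2025 minus 7 days is Jul 15, 2025.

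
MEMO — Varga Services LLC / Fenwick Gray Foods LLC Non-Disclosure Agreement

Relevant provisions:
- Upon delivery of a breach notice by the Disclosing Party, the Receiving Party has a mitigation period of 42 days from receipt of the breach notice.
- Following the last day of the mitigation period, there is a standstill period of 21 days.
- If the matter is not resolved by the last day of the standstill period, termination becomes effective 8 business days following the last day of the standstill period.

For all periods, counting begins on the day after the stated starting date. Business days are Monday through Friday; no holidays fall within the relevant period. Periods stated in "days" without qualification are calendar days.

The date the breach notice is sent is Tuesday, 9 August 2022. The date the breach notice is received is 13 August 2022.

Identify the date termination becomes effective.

26 October 2022

Adding 42 calendar days to 13 August 2022 gives 24 September 2022, which is the last day of the mitigation period.
The last day of the standstill period: 21 calendar days after 24 September 2022 is 15 October 2022.
From Saturday, 15 October 2022, 8 business days (Oct 17, Oct 18, Oct 19, Oct 20, Oct 21, Oct 24, Oct 25, Oct 26, skipping weekends) brings us to Wednesday, 26 October 2022, which is the date termination becomes effective.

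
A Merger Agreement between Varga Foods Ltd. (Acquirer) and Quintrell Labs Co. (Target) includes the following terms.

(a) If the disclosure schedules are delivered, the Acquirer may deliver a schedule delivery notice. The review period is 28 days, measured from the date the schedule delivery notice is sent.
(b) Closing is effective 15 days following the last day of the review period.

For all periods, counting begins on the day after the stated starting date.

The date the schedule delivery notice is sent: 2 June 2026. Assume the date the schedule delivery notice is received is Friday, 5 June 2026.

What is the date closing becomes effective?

15 July 2026

The last day of the review period: 28 calendar days after 2 June 2026 is 30 June 2026.
Adding 15 calendar days to 30 June 2026 gives 15 July 2026, which is the date closing becomes effective.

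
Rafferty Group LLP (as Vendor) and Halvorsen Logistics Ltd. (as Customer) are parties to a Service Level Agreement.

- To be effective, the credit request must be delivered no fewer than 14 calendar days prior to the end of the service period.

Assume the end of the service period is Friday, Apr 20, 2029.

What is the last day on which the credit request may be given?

Apr 20, 2029 minus 14 days is Apr 6, 2029.

Apr 6, 2029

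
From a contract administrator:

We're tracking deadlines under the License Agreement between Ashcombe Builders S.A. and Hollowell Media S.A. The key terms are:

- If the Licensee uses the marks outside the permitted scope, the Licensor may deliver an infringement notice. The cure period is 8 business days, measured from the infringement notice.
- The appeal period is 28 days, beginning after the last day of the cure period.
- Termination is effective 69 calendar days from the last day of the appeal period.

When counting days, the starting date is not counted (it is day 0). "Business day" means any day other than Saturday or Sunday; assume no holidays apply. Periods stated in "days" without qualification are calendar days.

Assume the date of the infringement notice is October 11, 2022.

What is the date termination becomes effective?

The last day of the cure period: counting 8 business days from Tuesday, October 11, 2022 (Oct 12, Oct 13, Oct 14, Oct 17, Oct 18, Oct 19, Oct 20, Oct 21, skipping weekends) reaches Friday, October 21, 2022.
The last day of the appeal period: 28 calendar days after October 21, 2022 is November 18, 2022.
The date termination becomes effective: November 18, 2022 + 69 days = January 26, 2023.

January 26, 2023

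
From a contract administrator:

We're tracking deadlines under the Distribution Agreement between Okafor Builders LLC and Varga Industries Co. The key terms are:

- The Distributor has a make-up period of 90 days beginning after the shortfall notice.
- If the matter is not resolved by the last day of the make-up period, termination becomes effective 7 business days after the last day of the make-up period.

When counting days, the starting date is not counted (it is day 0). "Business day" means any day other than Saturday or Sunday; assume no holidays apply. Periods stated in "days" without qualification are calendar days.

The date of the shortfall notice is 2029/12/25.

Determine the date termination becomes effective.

2030/04/03

Adding 90 calendar days to 2029/12/25 gives 2030/03/25, which is the last day of the make-up period.
From Monday, 2030/03/25, 7 business days (Mar 26, Mar 27, Mar 28, Mar 29, Apr 1, Apr 2, Apr 3, skipping weekends) brings us to Wednesday, 2030/04/03, which is the date termination becomes effective.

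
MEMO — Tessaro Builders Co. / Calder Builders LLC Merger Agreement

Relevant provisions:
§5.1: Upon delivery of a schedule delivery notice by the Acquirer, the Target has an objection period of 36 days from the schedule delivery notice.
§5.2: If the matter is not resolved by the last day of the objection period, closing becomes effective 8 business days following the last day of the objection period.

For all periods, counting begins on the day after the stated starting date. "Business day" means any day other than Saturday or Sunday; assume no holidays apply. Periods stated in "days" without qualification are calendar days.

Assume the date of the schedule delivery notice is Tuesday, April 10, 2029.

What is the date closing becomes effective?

Adding 36 calendar days to April 10, 2029 gives May 16, 2029, which is the last day of the objection period.
The date closing becomes effective: counting 8 business days from Wednesday, May 16, 2029 (May 17, May 18, May 21, May 22, May 23, May 24, May 25, May 28, skipping weekends) reaches Monday, May 28, 2029.

May 28, 2029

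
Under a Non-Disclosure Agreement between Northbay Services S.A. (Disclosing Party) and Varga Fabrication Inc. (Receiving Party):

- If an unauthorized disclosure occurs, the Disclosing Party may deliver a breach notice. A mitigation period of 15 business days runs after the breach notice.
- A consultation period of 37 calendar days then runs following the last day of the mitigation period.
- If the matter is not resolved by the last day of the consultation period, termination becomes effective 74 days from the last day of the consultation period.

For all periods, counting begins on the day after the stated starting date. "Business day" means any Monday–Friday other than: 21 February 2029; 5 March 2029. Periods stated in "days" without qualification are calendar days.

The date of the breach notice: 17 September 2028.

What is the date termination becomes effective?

The last day of the mitigation period: 15 business days after Sunday, 17 September 2028, skipping weekends — Sep 18, Sep 19, Sep 20, Sep 21, …, Oct 4, Oct 5, Oct 6 — lands on Friday, 6 October 2028.
Adding 37 calendar days to 6 October 2028 gives 12 November 2028, which is the last day of the consultation period.
The date termination becomes effective: 74 calendar days after 12 November 2028 is 25 January 2029.

25 January 2029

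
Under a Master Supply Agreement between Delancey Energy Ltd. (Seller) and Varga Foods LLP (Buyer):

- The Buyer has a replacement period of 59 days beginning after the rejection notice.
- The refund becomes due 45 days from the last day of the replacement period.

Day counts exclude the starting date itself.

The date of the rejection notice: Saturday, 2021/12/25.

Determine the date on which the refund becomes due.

The last day of the replacement period: 2021/12/25 + 59 days = 2022/02/22.
Adding 45 calendar days to 2022/02/22 gives 2022/04/08, which is the date on which the refund becomes due.

2022/04/08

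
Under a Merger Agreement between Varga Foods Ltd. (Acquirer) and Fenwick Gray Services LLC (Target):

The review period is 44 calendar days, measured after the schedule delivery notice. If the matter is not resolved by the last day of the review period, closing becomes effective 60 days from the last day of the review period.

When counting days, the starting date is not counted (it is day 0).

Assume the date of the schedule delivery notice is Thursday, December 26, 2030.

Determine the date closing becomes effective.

April 9, 2031

The last day of the review period: 44 calendar days after December 26, 2030 is February 8, 2031.
The date closing becomes effective: 60 calendar days after February 8, 2031 is April 9, 2031.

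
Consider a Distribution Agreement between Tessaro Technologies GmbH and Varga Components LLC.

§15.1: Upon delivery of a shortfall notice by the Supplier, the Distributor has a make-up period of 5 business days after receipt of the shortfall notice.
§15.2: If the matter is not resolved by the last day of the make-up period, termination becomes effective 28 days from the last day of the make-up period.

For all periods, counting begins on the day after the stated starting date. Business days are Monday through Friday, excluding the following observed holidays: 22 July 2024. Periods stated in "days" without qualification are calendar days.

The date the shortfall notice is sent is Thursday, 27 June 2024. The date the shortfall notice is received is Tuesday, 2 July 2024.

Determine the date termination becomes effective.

6 August 2024

The last day of the make-up period: counting 5 business days from Tuesday, 2 July 2024 (Jul 3, Jul 4, Jul 5, Jul 8, Jul 9, skipping weekends) reaches Tuesday, 9 July 2024.
Adding 28 calendar days to 9 July 2024 gives 6 August 2024, which is the date termination becomes effective.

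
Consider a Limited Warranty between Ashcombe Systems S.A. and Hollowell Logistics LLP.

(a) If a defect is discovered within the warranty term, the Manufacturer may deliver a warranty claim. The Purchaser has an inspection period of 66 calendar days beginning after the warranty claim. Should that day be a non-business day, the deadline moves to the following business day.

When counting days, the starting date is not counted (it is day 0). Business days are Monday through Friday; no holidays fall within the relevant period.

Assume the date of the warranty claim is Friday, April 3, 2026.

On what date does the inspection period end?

The last day of the inspection period: April 3, 2026 + 66 days = June 8, 2026. June 8, 2026 is a Monday, so no roll-forward applies.

June 8, 2026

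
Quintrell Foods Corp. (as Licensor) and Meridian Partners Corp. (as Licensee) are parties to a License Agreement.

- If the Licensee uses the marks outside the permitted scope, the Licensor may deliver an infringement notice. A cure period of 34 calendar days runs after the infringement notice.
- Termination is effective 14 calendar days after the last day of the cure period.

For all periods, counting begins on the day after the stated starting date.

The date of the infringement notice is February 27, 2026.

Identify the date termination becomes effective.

April 16, 2026

The last day of the cure period: February 27, 2026 + 34 days = April 2, 2026.
The date termination becomes effective: April 2, 2026 + 14 days = April 16, 2026.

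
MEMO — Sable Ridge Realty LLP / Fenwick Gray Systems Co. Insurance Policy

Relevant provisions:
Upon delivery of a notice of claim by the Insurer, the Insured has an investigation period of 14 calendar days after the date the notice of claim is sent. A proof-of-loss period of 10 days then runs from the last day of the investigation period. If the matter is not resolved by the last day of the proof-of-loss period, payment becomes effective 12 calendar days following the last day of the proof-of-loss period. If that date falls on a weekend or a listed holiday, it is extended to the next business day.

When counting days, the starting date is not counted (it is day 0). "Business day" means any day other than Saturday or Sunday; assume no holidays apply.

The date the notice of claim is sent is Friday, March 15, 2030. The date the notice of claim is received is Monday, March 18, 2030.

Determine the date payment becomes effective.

The last day of the investigation period: 14 calendar days after March 15, 2030 is March 29, 2030.
The last day of the proof-of-loss period: March 29, 2030 + 10 days = April 8, 2030.
The date payment becomes effective: 12 calendar days after April 8, 2030 is April 20, 2030. That falls on a Saturday, so it rolls to the next business day, Monday, April 22, 2030.

April 22, 2030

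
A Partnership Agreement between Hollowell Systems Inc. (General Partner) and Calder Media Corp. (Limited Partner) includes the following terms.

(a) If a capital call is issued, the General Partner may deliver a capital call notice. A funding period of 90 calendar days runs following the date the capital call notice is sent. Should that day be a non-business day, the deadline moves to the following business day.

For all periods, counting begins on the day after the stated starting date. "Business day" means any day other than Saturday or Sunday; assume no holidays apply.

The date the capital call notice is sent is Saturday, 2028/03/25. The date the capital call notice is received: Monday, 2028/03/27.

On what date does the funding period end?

The last day of the funding period: 2028/03/25 + 90 days = 2028/06/23. 2028/06/23 is a Friday, so no roll-forward applies.

2028/06/23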